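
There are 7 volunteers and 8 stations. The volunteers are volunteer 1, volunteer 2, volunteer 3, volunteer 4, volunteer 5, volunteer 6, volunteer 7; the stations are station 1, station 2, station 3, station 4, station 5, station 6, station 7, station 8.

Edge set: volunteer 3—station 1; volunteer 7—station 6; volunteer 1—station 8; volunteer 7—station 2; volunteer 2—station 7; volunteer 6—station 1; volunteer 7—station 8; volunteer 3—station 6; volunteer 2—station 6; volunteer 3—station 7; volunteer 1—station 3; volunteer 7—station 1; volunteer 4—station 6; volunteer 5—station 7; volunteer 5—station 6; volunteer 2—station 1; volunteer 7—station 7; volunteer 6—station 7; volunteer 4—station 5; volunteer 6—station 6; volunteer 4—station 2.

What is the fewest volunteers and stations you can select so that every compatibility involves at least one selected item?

6

The 6 edges volunteer 1–station 3, volunteer 2–station 1, volunteer 3–station 6, volunteer 4–station 5, volunteer 5–station 7, volunteer 7–station 2 form a matching, so any vertex cover needs at least 6 vertices (one per matched edge).
Conversely {volunteer 1, volunteer 4, volunteer 7, station 1, station 6, station 7} meets every edge and has exactly 6 vertices, so 6 is optimal.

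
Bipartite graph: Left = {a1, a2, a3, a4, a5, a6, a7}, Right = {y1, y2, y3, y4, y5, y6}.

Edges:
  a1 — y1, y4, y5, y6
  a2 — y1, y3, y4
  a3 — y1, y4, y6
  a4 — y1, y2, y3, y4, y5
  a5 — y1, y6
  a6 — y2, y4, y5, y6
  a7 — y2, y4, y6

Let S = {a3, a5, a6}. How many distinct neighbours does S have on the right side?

5

The union of neighbours of {a3, a5, a6} is {y1, y2, y4, y5, y6}, which has 5 elements.
Since |N(S)| = 5 ≥ |S| = 3, Hall's condition holds for this subset.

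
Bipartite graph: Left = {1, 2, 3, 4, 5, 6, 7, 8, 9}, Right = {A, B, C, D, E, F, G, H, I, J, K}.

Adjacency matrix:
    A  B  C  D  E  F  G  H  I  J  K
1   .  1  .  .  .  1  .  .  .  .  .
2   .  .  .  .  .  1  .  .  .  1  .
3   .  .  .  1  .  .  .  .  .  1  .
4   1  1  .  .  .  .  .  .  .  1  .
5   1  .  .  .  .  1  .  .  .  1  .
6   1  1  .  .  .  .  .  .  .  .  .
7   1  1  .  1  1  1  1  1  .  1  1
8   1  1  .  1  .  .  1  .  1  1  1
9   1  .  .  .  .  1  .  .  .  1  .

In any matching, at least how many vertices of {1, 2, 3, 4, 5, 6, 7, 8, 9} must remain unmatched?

A valid assignment of size 7: 1–B, 2–F, 3–D, 4–A, 5–J, 7–K, 8–G.
The set {1, 2, 4, 5, 6, 9} has only 4 neighbours ({A, B, F, J}), so by Hall's theorem at most 7 of the 9 left vertices can be matched.
That matches 7 of the 9, leaving 2 unmatched; no matching can do better.

2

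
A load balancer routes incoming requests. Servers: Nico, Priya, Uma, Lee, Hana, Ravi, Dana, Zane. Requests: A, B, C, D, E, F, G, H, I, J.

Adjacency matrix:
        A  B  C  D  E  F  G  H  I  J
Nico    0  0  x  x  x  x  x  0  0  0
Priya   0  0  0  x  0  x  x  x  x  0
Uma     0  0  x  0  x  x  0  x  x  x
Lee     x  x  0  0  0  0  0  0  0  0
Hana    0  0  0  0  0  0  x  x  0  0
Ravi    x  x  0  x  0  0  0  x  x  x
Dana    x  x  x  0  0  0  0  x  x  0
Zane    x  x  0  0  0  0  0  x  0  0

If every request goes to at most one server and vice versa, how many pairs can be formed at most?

For example, pair Nico-E, Priya-F, Uma-J, Lee-A, Hana-G, Ravi-D, Dana-H, Zane-B.
All 8 servers are matched, so no larger matching exists.

8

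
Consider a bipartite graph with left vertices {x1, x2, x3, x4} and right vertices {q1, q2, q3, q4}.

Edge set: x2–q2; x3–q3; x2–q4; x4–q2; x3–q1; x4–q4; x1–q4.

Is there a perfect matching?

The set {x1, x2, x4} has only 2 neighbours ({q2, q4}), so by Hall's theorem at most 3 of the 4 left vertices can be matched.
Hence no matching covers every left vertex.

No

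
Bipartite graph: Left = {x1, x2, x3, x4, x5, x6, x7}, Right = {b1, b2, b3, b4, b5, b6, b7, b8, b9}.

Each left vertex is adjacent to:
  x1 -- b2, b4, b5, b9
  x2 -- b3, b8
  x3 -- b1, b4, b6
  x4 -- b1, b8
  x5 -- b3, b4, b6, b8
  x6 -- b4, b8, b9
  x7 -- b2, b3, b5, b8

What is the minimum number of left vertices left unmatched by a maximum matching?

A valid assignment of size 7: x1–b5, x2–b8, x3–b4, x4–b1, x5–b6, x6–b9, x7–b3.
This saturates every left vertex, so 7 is the maximum.
That matches 7 of the 7, leaving 0 unmatched; no matching can do better.

0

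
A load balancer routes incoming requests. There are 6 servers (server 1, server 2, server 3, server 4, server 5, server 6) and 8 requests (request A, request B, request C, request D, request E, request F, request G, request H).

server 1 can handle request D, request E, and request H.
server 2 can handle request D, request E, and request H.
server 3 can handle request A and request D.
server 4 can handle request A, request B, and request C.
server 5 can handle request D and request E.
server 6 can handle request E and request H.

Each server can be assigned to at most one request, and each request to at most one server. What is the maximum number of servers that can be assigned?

5

For example, pair server 1-request D, server 2-request H, server 3-request A, server 4-request C, server 5-request E.
The set {server 1, server 2, server 5, server 6} has only 3 neighbours ({request D, request E, request H}), so by Hall's theorem at most 5 of the 6 servers can be matched.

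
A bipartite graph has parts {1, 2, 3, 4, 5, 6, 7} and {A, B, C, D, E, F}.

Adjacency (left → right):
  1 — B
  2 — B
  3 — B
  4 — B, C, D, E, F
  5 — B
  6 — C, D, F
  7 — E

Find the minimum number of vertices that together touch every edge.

{4, 6, 7, B} is a vertex cover of size 4: every edge has an endpoint in this set.
No smaller cover exists because 1–B, 4–F, 6–C, 7–E is a matching of size 4, and a cover must include an endpoint of each of these disjoint edges (König's theorem).

4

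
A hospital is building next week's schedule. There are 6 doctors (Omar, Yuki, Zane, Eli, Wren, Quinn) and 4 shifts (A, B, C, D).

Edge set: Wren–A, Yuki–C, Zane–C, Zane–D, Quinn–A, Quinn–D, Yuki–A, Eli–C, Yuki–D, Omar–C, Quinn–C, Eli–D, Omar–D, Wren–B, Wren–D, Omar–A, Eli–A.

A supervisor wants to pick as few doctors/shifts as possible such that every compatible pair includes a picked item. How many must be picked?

4

A maximum matching has 4 edges (e.g. Omar–A, Yuki–D, Zane–C, Wren–B).
By König's theorem the minimum vertex cover has the same size. One such cover is {Wren, A, C, D}.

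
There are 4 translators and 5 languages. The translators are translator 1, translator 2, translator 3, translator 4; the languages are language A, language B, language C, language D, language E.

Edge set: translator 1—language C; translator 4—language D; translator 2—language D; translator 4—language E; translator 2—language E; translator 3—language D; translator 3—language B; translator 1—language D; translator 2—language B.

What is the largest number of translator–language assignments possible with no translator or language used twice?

4

A valid assignment of size 4: translator 1-language C, translator 2-language B, translator 3-language D, translator 4-language E.
This saturates every translator, so 4 is the maximum.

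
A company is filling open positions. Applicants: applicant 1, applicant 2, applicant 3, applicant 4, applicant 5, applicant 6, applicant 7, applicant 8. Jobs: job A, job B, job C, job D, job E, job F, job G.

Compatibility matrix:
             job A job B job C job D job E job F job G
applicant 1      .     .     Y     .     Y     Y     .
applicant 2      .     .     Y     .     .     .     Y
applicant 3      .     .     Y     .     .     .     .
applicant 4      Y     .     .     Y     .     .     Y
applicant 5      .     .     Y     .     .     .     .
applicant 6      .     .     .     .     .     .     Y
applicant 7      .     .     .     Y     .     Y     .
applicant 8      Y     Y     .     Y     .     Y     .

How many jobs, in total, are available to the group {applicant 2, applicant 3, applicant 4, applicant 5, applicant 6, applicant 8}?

The union of neighbours of {applicant 2, applicant 3, applicant 4, applicant 5, applicant 6, applicant 8} is {job A, job B, job C, job D, job F, job G}, which has 6 elements.
Since |N(S)| = 6 ≥ |S| = 6, Hall's condition holds for this subset.

6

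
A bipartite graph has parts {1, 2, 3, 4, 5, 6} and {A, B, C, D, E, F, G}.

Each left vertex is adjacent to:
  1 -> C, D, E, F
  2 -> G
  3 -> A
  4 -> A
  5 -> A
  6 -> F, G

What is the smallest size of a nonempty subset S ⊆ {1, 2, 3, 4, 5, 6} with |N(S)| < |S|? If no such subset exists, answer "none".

2

Take S = {3, 4}. Its neighbourhood is {A}, so |N(S)| = 1 < |S| = 2.
No single vertex violates Hall's condition since each has at least one neighbour, so 2 is the minimum.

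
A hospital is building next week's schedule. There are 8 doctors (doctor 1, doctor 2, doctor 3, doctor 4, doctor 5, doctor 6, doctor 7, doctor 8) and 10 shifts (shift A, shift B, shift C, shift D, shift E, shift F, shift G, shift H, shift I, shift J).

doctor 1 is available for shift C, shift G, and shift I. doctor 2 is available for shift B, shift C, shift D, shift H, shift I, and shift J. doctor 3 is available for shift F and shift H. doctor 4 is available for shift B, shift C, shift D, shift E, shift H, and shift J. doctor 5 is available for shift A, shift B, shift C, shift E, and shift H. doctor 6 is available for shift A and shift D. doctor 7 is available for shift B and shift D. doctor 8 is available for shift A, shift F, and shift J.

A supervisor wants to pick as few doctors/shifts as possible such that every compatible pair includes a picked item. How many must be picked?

{doctor 1, doctor 2, doctor 3, doctor 4, doctor 5, doctor 6, doctor 7, doctor 8} is a vertex cover of size 8: every edge has an endpoint in this set.
No smaller cover exists because doctor 1–shift G, doctor 2–shift I, doctor 3–shift F, doctor 4–shift D, doctor 5–shift H, doctor 6–shift A, doctor 7–shift B, doctor 8–shift J is a matching of size 8, and a cover must include an endpoint of each of these disjoint edges (König's theorem).

8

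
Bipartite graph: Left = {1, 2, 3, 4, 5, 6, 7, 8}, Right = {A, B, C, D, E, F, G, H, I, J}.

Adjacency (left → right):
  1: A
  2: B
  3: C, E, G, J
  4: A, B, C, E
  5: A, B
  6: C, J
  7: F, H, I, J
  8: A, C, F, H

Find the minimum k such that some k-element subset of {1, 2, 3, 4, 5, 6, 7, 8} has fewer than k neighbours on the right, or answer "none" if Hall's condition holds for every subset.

3

Take S = {1, 2, 5}. Its neighbourhood is {A, B}, so |N(S)| = 2 < |S| = 3.
Every subset of size less than 3 has at least as many neighbours as members, so 3 is the minimum.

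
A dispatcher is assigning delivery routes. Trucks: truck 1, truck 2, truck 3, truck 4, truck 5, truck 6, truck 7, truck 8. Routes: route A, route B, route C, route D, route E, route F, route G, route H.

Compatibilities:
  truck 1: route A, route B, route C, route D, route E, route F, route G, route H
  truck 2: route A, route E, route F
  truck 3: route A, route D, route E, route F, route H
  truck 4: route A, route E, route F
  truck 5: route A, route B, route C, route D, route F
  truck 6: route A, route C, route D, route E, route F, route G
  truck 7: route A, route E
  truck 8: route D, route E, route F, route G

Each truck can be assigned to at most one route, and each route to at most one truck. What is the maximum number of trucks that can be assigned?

8

A valid assignment of size 8: truck 1→route G, truck 2→route A, truck 3→route H, truck 4→route F, truck 5→route B, truck 6→route C, truck 7→route E, truck 8→route D.
This saturates every truck, so 8 is the maximum.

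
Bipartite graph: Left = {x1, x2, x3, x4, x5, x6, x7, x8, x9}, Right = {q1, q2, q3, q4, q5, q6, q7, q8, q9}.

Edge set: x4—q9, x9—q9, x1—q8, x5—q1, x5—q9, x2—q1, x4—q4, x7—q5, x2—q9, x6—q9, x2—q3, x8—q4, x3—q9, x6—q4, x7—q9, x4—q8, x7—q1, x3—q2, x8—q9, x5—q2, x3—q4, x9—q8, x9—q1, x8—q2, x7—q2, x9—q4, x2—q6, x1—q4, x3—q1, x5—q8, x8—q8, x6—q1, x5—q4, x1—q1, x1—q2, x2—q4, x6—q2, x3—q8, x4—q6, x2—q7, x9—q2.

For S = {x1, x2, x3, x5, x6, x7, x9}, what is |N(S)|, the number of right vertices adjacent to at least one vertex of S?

9

The union of neighbours of {x1, x2, x3, x5, x6, x7, x9} is {q1, q2, q3, q4, q5, q6, q7, q8, q9}, which has 9 elements.
Since |N(S)| = 9 ≥ |S| = 7, Hall's condition holds for this subset.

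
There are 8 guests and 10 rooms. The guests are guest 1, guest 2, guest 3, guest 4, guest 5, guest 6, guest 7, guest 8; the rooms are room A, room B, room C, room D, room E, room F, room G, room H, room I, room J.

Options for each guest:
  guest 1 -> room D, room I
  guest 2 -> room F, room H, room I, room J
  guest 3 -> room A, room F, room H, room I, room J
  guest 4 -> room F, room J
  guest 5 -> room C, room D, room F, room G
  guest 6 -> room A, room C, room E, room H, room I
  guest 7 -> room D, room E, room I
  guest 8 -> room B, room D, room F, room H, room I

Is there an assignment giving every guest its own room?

Yes

For example, pair guest 1→room D, guest 2→room H, guest 3→room J, guest 4→room F, guest 5→room G, guest 6→room C, guest 7→room E, guest 8→room I.
All 8 guests are covered.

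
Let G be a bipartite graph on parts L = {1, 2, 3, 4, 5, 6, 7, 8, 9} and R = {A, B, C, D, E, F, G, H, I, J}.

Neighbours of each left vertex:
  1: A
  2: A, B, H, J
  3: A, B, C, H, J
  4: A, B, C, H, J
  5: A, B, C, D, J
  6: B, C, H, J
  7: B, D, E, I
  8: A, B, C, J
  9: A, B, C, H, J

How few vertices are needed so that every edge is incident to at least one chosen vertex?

7

The 7 edges 1–A, 2–J, 3–C, 4–H, 5–D, 6–B, 7–E form a matching, so any vertex cover needs at least 7 vertices (one per matched edge).
Conversely {5, 7, A, B, C, H, J} meets every edge and has exactly 7 vertices, so 7 is optimal.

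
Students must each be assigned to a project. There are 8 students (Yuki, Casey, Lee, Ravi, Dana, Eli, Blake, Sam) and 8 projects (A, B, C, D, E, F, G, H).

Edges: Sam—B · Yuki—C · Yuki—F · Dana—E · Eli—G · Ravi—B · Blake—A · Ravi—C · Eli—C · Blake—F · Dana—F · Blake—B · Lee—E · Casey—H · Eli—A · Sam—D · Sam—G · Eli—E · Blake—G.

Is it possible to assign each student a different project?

Yes

A valid assignment of size 8: Yuki-C, Casey-H, Lee-E, Ravi-B, Dana-F, Eli-A, Blake-G, Sam-D.
All 8 students are covered.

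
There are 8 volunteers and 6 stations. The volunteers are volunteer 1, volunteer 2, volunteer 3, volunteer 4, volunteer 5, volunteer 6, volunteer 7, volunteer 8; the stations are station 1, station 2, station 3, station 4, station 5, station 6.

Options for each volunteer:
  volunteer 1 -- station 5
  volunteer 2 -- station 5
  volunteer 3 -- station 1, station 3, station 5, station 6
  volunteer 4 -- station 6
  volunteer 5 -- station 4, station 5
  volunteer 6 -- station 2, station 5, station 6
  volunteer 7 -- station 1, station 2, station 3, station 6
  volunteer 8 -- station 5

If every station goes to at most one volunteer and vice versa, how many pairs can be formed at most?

One maximum matching: volunteer 1-station 5, volunteer 3-station 3, volunteer 4-station 6, volunteer 5-station 4, volunteer 6-station 2, volunteer 7-station 1.
The set {volunteer 1, volunteer 2, volunteer 8} has only 1 neighbour ({station 5}), so by Hall's theorem at most 6 of the 8 volunteers can be matched.

6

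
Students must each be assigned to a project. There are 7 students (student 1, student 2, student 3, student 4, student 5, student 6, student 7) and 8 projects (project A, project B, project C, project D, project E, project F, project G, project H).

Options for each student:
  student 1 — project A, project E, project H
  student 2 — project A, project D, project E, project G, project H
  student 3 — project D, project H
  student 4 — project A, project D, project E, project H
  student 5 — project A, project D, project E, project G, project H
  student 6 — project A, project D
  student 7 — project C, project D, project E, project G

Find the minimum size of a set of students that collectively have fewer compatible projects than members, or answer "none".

Take S = {student 1, student 2, student 3, student 4, student 5, student 6}. Its neighbourhood is {project A, project D, project E, project G, project H}, so |N(S)| = 5 < |S| = 6.
Every subset of size less than 6 has at least as many neighbours as members, so 6 is the minimum.

6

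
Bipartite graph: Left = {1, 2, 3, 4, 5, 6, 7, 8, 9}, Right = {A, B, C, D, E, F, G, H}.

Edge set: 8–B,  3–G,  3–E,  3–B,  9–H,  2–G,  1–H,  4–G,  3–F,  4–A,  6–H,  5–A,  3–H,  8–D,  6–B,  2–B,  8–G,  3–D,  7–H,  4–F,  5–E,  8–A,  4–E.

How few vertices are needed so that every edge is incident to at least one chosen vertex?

7

{2, 3, 4, 5, 6, 8, H} is a vertex cover of size 7: every edge has an endpoint in this set.
No smaller cover exists because 1–H, 2–G, 3–F, 4–E, 5–A, 6–B, 8–D is a matching of size 7, and a cover must include an endpoint of each of these disjoint edges (König's theorem).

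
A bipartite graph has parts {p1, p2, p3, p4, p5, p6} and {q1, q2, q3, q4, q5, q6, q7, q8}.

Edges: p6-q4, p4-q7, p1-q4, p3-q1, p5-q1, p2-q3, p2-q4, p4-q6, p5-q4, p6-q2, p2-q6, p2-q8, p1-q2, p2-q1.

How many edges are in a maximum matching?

5

For example, pair p1–q2, p2–q6, p3–q1, p4–q7, p5–q4.
The set {p1, p3, p5, p6} has only 3 neighbours ({q1, q2, q4}), so by Hall's theorem at most 5 of the 6 left vertices can be matched.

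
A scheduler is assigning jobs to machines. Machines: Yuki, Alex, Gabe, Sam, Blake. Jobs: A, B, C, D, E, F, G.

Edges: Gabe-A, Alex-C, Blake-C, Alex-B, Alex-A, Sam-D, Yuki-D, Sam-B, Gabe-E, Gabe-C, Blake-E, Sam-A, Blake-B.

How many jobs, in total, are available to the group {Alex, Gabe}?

The union of neighbours of {Alex, Gabe} is {A, B, C, E}, which has 4 elements.
Since |N(S)| = 4 ≥ |S| = 2, Hall's condition holds for this subset.

4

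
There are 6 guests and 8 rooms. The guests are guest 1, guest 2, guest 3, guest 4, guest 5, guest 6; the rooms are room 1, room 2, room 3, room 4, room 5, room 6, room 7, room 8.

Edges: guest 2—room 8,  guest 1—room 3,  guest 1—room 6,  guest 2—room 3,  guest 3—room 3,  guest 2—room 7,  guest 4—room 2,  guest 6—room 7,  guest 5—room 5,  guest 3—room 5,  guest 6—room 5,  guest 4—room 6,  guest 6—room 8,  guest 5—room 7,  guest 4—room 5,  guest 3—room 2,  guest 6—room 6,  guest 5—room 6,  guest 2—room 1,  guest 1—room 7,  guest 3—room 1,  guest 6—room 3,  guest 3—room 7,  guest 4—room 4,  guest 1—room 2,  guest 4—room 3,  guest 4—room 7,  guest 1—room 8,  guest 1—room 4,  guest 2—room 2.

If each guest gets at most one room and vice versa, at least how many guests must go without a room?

0

For example, pair guest 1–room 4, guest 2–room 3, guest 3–room 2, guest 4–room 5, guest 5–room 7, guest 6–room 8.
This saturates every guest, so 6 is the maximum.
That matches 6 of the 6, leaving 0 unmatched; no matching can do better.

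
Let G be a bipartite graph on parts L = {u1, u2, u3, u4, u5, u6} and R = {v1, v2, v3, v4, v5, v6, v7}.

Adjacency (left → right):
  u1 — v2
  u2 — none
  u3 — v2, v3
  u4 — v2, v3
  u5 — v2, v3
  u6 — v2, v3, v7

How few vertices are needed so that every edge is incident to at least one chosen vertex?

3

{u6, v2, v3} is a vertex cover of size 3: every edge has an endpoint in this set.
No smaller cover exists because u1–v2, u3–v3, u6–v7 is a matching of size 3, and a cover must include an endpoint of each of these disjoint edges (König's theorem).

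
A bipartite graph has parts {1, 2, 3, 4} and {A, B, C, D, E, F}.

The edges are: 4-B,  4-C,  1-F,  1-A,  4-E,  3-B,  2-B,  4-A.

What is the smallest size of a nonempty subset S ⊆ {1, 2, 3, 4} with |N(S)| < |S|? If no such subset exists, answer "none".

Take S = {2, 3}. Its neighbourhood is {B}, so |N(S)| = 1 < |S| = 2.
No single vertex violates Hall's condition since each has at least one neighbour, so 2 is the minimum.

2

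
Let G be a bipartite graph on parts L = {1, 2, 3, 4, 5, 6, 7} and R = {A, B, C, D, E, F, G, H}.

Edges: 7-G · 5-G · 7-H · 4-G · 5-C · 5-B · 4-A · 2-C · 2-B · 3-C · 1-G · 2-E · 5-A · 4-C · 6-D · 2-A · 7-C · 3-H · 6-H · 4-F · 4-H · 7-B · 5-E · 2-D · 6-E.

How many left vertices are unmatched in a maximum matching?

0

For example, pair 1-G, 2-E, 3-C, 4-H, 5-A, 6-D, 7-B.
All 7 left vertices are matched, so no larger matching exists.
That matches 7 of the 7, leaving 0 unmatched; no matching can do better.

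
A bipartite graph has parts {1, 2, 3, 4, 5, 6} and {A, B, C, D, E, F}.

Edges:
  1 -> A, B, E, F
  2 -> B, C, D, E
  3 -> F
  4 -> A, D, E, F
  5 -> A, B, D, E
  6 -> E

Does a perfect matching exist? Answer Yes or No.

Yes

A valid assignment of size 6: 1–B, 2–C, 3–F, 4–A, 5–D, 6–E.
All 6 left vertices are covered.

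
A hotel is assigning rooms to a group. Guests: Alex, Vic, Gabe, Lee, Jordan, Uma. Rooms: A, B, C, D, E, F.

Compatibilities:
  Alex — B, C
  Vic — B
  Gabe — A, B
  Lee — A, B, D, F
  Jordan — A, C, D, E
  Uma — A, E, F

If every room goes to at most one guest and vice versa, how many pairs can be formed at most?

6

A valid assignment of size 6: Alex–C, Vic–B, Gabe–A, Lee–F, Jordan–D, Uma–E.
This saturates every guest, so 6 is the maximum.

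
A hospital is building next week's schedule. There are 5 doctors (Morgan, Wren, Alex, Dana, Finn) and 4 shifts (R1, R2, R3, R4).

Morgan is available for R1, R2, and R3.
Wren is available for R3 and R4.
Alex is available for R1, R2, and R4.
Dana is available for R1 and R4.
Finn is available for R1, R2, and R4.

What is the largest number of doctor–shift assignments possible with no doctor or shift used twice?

4

One maximum matching: Morgan–R1, Wren–R3, Alex–R2, Dana–R4.
The set {Morgan, Wren, Alex, Dana, Finn} has only 4 neighbours ({R1, R2, R3, R4}), so by Hall's theorem at most 4 of the 5 doctors can be matched.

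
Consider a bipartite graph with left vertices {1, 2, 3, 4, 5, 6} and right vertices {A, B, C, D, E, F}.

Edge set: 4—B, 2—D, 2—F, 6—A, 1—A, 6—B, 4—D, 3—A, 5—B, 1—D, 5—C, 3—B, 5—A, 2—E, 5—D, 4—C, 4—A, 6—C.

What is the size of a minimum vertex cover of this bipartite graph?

{2, A, B, C, D} is a vertex cover of size 5: every edge has an endpoint in this set.
No smaller cover exists because 1–D, 2–E, 3–A, 4–C, 5–B is a matching of size 5, and a cover must include an endpoint of each of these disjoint edges (König's theorem).

5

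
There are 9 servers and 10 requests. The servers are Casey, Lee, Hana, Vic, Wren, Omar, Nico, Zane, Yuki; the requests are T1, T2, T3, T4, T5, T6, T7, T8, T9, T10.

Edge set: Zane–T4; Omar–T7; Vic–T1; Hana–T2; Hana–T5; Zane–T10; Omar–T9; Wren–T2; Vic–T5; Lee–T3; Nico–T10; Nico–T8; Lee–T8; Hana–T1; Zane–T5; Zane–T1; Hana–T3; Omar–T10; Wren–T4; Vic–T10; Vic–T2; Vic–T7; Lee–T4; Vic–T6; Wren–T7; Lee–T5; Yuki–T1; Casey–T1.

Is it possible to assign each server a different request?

No

The set {Casey, Yuki} has only 1 neighbour ({T1}), so by Hall's theorem at most 8 of the 9 servers can be matched.
Hence no matching covers every server.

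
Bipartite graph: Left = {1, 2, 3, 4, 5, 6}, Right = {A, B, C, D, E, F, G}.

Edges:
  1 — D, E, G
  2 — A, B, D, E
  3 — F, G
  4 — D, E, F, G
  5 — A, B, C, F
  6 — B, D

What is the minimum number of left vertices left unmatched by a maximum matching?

For example, pair 1-E, 2-A, 3-G, 4-D, 5-F, 6-B.
This saturates every left vertex, so 6 is the maximum.
That matches 6 of the 6, leaving 0 unmatched; no matching can do better.

0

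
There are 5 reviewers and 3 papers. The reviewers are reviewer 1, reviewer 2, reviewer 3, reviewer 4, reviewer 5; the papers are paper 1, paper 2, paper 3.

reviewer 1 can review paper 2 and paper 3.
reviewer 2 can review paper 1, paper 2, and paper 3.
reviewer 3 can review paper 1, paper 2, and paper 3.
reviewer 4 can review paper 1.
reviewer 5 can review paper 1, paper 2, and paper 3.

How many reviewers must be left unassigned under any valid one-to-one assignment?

One maximum matching: reviewer 1–paper 3, reviewer 2–paper 2, reviewer 3–paper 1.
The set {reviewer 1, reviewer 2, reviewer 3, reviewer 4, reviewer 5} has only 3 neighbours ({paper 1, paper 2, paper 3}), so by Hall's theorem at most 3 of the 5 reviewers can be matched.
That matches 3 of the 5, leaving 2 unmatched; no matching can do better.

2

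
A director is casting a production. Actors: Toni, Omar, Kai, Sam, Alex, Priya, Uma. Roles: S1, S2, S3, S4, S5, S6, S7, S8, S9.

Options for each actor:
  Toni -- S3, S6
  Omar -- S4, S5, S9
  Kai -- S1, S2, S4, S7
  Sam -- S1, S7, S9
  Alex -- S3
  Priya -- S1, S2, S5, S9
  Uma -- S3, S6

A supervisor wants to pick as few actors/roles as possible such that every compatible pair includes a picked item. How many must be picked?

A maximum matching has 6 edges (e.g. Toni–S6, Omar–S9, Kai–S4, Sam–S7, Alex–S3, Priya–S2).
By König's theorem the minimum vertex cover has the same size. One such cover is {Omar, Kai, Sam, Priya, S3, S6}.

6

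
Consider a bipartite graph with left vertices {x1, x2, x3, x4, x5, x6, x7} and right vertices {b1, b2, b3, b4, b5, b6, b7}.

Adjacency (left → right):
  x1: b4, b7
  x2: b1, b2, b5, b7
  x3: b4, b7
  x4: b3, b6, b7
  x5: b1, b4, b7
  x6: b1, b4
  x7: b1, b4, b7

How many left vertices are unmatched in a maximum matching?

For example, pair x1–b4, x2–b5, x3–b7, x4–b3, x5–b1.
The set {x1, x3, x5, x6, x7} has only 3 neighbours ({b1, b4, b7}), so by Hall's theorem at most 5 of the 7 left vertices can be matched.
That matches 5 of the 7, leaving 2 unmatched; no matching can do better.

2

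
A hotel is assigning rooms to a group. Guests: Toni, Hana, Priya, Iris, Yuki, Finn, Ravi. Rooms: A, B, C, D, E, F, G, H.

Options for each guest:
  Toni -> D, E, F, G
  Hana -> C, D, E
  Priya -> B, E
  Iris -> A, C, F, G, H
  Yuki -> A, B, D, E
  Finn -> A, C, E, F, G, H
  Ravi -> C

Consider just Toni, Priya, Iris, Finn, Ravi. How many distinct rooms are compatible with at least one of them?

The union of neighbours of {Toni, Priya, Iris, Finn, Ravi} is {A, B, C, D, E, F, G, H}, which has 8 elements.
Since |N(S)| = 8 ≥ |S| = 5, Hall's condition holds for this subset.

8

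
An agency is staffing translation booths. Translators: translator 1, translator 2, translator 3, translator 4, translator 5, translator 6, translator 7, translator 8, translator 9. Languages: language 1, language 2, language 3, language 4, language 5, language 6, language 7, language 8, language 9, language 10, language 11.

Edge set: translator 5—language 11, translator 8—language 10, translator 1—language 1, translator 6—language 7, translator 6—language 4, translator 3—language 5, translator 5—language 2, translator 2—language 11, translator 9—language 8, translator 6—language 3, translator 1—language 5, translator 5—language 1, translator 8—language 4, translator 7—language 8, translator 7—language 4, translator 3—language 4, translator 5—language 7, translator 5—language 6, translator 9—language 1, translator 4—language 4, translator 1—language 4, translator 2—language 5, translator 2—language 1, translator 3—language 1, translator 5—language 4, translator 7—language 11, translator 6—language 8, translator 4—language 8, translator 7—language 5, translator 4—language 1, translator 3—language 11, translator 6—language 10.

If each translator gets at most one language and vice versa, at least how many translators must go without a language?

1

A valid assignment of size 8: translator 1–language 5, translator 2–language 11, translator 3–language 1, translator 4–language 4, translator 5–language 2, translator 6–language 7, translator 7–language 8, translator 8–language 10.
The set {translator 1, translator 2, translator 3, translator 4, translator 7, translator 9} has only 5 neighbours ({language 1, language 11, language 4, language 5, language 8}), so by Hall's theorem at most 8 of the 9 translators can be matched.
That matches 8 of the 9, leaving 1 unmatched; no matching can do better.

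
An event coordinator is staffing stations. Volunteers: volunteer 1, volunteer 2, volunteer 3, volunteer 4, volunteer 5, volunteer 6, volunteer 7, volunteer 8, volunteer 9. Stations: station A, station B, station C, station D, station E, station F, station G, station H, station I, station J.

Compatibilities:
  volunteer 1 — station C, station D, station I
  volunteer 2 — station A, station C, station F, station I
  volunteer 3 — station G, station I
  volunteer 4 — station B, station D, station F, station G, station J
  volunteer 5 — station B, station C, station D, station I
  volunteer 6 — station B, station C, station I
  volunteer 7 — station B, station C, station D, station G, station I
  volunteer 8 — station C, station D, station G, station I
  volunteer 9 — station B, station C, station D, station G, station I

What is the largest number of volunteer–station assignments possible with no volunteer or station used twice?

7

A valid assignment of size 7: volunteer 1→station C, volunteer 2→station A, volunteer 3→station G, volunteer 4→station F, volunteer 5→station D, volunteer 6→station B, volunteer 7→station I.
The set {volunteer 1, volunteer 3, volunteer 5, volunteer 6, volunteer 7, volunteer 8, volunteer 9} has only 5 neighbours ({station B, station C, station D, station G, station I}), so by Hall's theorem at most 7 of the 9 volunteers can be matched.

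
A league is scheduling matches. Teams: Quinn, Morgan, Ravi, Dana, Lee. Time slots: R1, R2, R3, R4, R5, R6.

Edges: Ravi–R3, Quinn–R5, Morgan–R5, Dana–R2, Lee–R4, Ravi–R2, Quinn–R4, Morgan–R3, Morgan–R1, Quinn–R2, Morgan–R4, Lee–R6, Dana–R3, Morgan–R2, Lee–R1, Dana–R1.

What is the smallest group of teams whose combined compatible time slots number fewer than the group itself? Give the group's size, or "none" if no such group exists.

none

A matching saturating every team exists, for instance Quinn→R5, Morgan→R3, Ravi→R2, Dana→R1, Lee→R4.
By Hall's marriage theorem, this means |N(S)| ≥ |S| for every subset S, so no violating subset exists.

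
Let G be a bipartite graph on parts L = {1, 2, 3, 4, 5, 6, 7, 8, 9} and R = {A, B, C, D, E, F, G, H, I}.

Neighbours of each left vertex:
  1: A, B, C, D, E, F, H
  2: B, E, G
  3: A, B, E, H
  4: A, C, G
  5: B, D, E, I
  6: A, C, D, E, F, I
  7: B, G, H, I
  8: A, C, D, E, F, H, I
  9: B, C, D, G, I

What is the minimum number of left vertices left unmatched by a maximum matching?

One maximum matching: 1→A, 2→B, 3→E, 4→C, 5→D, 6→F, 7→I, 8→H, 9→G.
This saturates every left vertex, so 9 is the maximum.
That matches 9 of the 9, leaving 0 unmatched; no matching can do better.

0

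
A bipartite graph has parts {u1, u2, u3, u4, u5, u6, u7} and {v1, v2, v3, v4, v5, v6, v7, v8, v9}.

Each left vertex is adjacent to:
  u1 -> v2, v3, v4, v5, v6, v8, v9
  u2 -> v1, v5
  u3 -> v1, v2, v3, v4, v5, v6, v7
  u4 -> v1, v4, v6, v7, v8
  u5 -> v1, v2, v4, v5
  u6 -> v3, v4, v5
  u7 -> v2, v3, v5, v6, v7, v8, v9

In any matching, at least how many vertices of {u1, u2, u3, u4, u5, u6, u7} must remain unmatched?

A valid assignment of size 7: u1→v3, u2→v5, u3→v2, u4→v6, u5→v1, u6→v4, u7→v8.
This saturates every left vertex, so 7 is the maximum.
That matches 7 of the 7, leaving 0 unmatched; no matching can do better.

0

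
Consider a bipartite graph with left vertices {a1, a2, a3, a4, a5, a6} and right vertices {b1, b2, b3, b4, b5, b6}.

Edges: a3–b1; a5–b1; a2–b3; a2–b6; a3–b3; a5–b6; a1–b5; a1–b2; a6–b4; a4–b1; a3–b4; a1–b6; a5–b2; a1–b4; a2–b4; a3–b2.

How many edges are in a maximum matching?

6

A valid assignment of size 6: a1-b5, a2-b6, a3-b3, a4-b1, a5-b2, a6-b4.
All 6 left vertices are matched, so no larger matching exists.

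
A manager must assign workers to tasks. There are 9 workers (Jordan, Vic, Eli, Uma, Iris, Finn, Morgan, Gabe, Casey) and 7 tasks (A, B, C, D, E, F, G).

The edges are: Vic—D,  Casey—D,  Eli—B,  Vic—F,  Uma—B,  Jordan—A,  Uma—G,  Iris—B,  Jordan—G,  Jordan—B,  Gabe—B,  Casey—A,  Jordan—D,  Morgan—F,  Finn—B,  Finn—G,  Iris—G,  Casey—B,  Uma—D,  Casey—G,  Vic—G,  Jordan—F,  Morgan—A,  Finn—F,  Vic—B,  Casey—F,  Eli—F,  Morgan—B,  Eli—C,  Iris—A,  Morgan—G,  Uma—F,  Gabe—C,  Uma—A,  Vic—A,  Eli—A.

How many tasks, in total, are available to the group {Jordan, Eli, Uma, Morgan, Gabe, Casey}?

The union of neighbours of {Jordan, Eli, Uma, Morgan, Gabe, Casey} is {A, B, C, D, F, G}, which has 6 elements.
Since |N(S)| = 6 ≥ |S| = 6, Hall's condition holds for this subset.

6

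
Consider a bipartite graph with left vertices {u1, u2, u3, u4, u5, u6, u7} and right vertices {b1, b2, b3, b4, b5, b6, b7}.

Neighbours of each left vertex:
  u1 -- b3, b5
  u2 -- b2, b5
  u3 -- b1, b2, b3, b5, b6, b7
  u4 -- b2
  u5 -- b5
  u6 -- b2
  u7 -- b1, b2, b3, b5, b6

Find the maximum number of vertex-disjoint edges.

5

One maximum matching: u1–b3, u2–b5, u3–b7, u4–b2, u7–b1.
The set {u2, u4, u5, u6} has only 2 neighbours ({b2, b5}), so by Hall's theorem at most 5 of the 7 left vertices can be matched.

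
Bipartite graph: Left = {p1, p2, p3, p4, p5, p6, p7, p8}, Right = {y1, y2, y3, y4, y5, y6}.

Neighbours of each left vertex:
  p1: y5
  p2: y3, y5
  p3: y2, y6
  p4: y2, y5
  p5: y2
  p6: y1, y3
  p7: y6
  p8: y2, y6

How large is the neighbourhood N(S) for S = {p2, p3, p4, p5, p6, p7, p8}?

The union of neighbours of {p2, p3, p4, p5, p6, p7, p8} is {y1, y2, y3, y5, y6}, which has 5 elements.
Since |N(S)| = 5 < |S| = 7, Hall's condition fails for this subset.

5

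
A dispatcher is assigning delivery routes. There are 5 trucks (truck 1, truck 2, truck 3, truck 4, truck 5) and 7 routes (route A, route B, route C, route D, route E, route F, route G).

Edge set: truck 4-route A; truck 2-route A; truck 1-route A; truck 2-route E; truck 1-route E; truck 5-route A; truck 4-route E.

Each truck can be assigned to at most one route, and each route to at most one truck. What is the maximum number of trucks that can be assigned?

2

For example, pair truck 1→route A, truck 2→route E.
The set {truck 1, truck 2, truck 3, truck 4, truck 5} has only 2 neighbours ({route A, route E}), so by Hall's theorem at most 2 of the 5 trucks can be matched.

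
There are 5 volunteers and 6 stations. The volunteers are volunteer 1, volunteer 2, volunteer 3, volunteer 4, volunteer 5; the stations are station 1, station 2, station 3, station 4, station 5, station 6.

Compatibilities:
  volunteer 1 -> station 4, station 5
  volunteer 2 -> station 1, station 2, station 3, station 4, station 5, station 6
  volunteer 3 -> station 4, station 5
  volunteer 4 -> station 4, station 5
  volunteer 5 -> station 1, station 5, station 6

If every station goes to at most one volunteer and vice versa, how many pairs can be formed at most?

4

A valid assignment of size 4: volunteer 1–station 4, volunteer 2–station 2, volunteer 3–station 5, volunteer 5–station 1.
The set {volunteer 1, volunteer 3, volunteer 4} has only 2 neighbours ({station 4, station 5}), so by Hall's theorem at most 4 of the 5 volunteers can be matched.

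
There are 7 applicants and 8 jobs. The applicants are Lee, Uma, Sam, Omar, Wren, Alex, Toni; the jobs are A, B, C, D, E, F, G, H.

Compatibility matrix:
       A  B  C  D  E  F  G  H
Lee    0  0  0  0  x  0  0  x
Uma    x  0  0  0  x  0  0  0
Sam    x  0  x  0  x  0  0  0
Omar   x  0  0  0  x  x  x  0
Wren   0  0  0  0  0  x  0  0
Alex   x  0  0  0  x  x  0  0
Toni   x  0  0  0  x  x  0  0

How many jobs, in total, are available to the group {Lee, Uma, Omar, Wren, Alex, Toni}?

The union of neighbours of {Lee, Uma, Omar, Wren, Alex, Toni} is {A, E, F, G, H}, which has 5 elements.
Since |N(S)| = 5 < |S| = 6, Hall's condition fails for this subset.

5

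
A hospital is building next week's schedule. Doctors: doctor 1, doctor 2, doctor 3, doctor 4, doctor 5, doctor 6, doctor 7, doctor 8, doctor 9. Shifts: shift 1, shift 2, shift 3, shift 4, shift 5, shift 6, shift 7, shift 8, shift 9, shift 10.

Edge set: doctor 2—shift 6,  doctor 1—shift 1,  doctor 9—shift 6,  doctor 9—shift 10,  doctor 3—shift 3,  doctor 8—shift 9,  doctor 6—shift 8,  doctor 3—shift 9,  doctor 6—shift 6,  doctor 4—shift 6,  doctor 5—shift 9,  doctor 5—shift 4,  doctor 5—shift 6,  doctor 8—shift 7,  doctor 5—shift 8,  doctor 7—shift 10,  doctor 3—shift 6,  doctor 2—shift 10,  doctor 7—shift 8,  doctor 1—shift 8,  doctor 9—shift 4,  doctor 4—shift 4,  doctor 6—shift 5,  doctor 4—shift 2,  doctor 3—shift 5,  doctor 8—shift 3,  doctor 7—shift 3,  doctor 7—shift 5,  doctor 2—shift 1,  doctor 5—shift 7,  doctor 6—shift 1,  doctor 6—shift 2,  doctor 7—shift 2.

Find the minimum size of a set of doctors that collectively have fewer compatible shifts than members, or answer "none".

none

A matching saturating every doctor exists, for instance doctor 1→shift 1, doctor 2→shift 10, doctor 3→shift 5, doctor 4→shift 4, doctor 5→shift 7, doctor 6→shift 8, doctor 7→shift 2, doctor 8→shift 3, doctor 9→shift 6.
By Hall's marriage theorem, this means |N(S)| ≥ |S| for every subset S, so no violating subset exists.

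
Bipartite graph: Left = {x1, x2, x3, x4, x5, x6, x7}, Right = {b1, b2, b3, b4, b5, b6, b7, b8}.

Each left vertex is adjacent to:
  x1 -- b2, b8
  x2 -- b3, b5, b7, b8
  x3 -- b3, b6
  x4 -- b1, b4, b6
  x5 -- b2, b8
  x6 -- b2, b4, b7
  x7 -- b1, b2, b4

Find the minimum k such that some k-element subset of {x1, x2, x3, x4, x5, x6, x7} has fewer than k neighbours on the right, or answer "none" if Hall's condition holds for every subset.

A matching saturating every left vertex exists, for instance x1→b2, x2→b5, x3→b3, x4→b6, x5→b8, x6→b7, x7→b4.
By Hall's marriage theorem, this means |N(S)| ≥ |S| for every subset S, so no violating subset exists.

none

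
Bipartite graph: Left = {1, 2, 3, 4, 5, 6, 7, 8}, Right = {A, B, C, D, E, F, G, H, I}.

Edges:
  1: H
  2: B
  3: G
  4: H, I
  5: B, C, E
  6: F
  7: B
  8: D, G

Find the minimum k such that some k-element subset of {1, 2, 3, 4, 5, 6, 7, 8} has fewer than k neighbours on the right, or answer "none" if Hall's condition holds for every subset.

2

Take S = {2, 7}. Its neighbourhood is {B}, so |N(S)| = 1 < |S| = 2.
No single vertex violates Hall's condition since each has at least one neighbour, so 2 is the minimum.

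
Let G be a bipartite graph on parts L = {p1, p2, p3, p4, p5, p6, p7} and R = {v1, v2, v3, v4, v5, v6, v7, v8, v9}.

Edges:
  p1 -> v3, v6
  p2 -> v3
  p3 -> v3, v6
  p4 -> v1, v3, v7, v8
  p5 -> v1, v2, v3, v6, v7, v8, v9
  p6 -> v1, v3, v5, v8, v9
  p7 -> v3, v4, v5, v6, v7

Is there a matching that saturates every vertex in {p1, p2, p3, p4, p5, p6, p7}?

No

The set {p1, p2, p3} has only 2 neighbours ({v3, v6}), so by Hall's theorem at most 6 of the 7 left vertices can be matched.
Hence no matching covers every left vertex.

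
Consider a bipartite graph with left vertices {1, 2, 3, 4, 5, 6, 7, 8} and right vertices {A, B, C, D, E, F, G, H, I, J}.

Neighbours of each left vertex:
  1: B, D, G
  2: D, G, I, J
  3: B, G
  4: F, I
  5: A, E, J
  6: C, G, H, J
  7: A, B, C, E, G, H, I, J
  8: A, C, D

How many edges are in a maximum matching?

8

For example, pair 1–D, 2–I, 3–B, 4–F, 5–E, 6–J, 7–G, 8–C.
All 8 left vertices are matched, so no larger matching exists.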